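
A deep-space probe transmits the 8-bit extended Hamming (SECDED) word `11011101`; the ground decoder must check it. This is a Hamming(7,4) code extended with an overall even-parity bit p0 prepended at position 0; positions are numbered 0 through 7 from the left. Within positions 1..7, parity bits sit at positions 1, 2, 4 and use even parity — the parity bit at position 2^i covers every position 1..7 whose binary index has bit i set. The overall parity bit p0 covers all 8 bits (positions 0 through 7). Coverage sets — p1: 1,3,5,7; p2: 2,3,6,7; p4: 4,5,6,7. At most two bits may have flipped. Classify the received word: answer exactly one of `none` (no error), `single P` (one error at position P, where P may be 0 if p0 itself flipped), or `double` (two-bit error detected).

s1: b1⊕b3⊕b5⊕b7 = 1⊕1⊕1⊕1 = 0
s2: b2⊕b3⊕b6⊕b7 = 0⊕1⊕0⊕1 = 0
s4: b4⊕b5⊕b6⊕b7 = 1⊕1⊕0⊕1 = 1
Syndrome (s4...s1) = 100 → position 4.
Overall parity (XOR of all 8 bits, including p0): 1⊕1⊕0⊕1⊕1⊕1⊕0⊕1 = 0
Overall=0, syndrome position=4 → double-bit error detected (uncorrectable).

double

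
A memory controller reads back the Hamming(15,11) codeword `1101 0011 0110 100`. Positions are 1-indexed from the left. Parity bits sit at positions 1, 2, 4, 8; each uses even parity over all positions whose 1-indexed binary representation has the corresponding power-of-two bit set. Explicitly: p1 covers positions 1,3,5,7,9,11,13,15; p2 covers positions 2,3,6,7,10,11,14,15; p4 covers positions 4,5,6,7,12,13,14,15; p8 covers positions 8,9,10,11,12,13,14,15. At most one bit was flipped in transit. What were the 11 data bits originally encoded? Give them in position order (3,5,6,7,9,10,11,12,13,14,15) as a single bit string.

s1: b1⊕b3⊕b5⊕b7⊕b9⊕b11⊕b13⊕b15 = 1⊕0⊕0⊕1⊕0⊕1⊕1⊕0 = 0
s2: b2⊕b3⊕b6⊕b7⊕b10⊕b11⊕b14⊕b15 = 1⊕0⊕0⊕1⊕1⊕1⊕0⊕0 = 0
s4: b4⊕b5⊕b6⊕b7⊕b12⊕b13⊕b14⊕b15 = 1⊕0⊕0⊕1⊕0⊕1⊕0⊕0 = 1
s8: b8⊕b9⊕b10⊕b11⊕b12⊕b13⊕b14⊕b15 = 1⊕0⊕1⊕1⊕0⊕1⊕0⊕0 = 0
Syndrome (s8...s1) = 0100 → position 4.
Flip bit 4: corrected codeword = 110000110110100
Data bits at positions 3,5,6,7,9,10,11,12,13,14,15: 00010110100

00010110100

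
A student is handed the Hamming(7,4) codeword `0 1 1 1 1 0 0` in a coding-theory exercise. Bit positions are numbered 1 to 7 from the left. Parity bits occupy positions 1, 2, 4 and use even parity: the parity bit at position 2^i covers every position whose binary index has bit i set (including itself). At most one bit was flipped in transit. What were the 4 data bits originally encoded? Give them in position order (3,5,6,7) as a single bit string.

s1: b1⊕b3⊕b5⊕b7 = 0⊕1⊕1⊕0 = 0
s2: b2⊕b3⊕b6⊕b7 = 1⊕1⊕0⊕0 = 0
s4: b4⊕b5⊕b6⊕b7 = 1⊕1⊕0⊕0 = 0
Syndrome (s4...s1) = 000 → position 0 (no error).
No correction needed.
Data bits at positions 3,5,6,7: 1100

1100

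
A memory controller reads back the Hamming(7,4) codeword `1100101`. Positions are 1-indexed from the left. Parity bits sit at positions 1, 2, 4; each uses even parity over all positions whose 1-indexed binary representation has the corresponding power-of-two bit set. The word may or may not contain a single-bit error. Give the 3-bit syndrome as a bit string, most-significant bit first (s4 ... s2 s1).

001

s1: b1⊕b3⊕b5⊕b7 = 1⊕0⊕1⊕1 = 1
s2: b2⊕b3⊕b6⊕b7 = 1⊕0⊕0⊕1 = 0
s4: b4⊕b5⊕b6⊕b7 = 0⊕1⊕0⊕1 = 0
Syndrome (s4...s1) = 001 → position 1.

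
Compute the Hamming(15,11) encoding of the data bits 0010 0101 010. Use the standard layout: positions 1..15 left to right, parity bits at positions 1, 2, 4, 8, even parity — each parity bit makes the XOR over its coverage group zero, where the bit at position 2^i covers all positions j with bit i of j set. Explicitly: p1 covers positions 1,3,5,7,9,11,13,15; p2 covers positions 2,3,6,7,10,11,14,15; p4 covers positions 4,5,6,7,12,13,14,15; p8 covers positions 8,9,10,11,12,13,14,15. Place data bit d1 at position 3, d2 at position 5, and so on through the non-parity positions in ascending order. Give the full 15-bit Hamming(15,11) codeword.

Place data bits at non-power-of-two positions: b3=0, b5=0, b6=1, b7=0, b9=0, b10=1, b11=0, b12=1, b13=0, b14=1, b15=0.
p1 = XOR of data positions {3,5,7,9,11,13,15} = 0⊕0⊕0⊕0⊕0⊕0⊕0 = 0
p2 = XOR of data positions {3,6,7,10,11,14,15} = 0⊕1⊕0⊕1⊕0⊕1⊕0 = 1
p4 = XOR of data positions {5,6,7,12,13,14,15} = 0⊕1⊕0⊕1⊕0⊕1⊕0 = 1
p8 = XOR of data positions {9,10,11,12,13,14,15} = 0⊕1⊕0⊕1⊕0⊕1⊕0 = 1
Codeword b1..b15 = 010101010101010

010101010101010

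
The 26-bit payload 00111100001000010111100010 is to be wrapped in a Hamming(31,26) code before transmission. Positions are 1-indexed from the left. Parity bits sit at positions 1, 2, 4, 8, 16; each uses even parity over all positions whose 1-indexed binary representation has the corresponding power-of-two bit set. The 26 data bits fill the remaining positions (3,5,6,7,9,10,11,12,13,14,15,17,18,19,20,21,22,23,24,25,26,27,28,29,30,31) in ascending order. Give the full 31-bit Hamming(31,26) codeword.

0100011111000010000010111100010

Place data bits at non-power-of-two positions: b3=0, b5=0, b6=1, b7=1, b9=1, b10=1, b11=0, b12=0, b13=0, b14=0, b15=1, b17=0, b18=0, b19=0, b20=0, b21=1, b22=0, b23=1, b24=1, b25=1, b26=1, b27=0, b28=0, b29=0, b30=1, b31=0.
p1 = XOR of data positions {3,5,7,9,11,13,15,17,19,21,23,25,27,29,31} = 0⊕0⊕1⊕1⊕0⊕0⊕1⊕0⊕0⊕1⊕1⊕1⊕0⊕0⊕0 = 0
p2 = XOR of data positions {3,6,7,10,11,14,15,18,19,22,23,26,27,30,31} = 0⊕1⊕1⊕1⊕0⊕0⊕1⊕0⊕0⊕0⊕1⊕1⊕0⊕1⊕0 = 1
p4 = XOR of data positions {5,6,7,12,13,14,15,20,21,22,23,28,29,30,31} = 0⊕1⊕1⊕0⊕0⊕0⊕1⊕0⊕1⊕0⊕1⊕0⊕0⊕1⊕0 = 0
p8 = XOR of data positions {9,10,11,12,13,14,15,24,25,26,27,28,29,30,31} = 1⊕1⊕0⊕0⊕0⊕0⊕1⊕1⊕1⊕1⊕0⊕0⊕0⊕1⊕0 = 1
p16 = XOR of data positions {17,18,19,20,21,22,23,24,25,26,27,28,29,30,31} = 0⊕0⊕0⊕0⊕1⊕0⊕1⊕1⊕1⊕1⊕0⊕0⊕0⊕1⊕0 = 0
Codeword b1..b31 = 0100011111000010000010111100010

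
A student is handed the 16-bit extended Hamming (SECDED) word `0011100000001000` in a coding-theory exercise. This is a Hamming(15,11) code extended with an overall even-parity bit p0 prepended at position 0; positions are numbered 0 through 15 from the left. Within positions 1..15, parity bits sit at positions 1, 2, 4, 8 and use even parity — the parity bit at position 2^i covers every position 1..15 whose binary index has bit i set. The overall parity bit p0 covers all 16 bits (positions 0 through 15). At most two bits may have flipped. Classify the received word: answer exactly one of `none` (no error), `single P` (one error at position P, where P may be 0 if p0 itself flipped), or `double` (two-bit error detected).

double

s1: b1⊕b3⊕b5⊕b7⊕b9⊕b11⊕b13⊕b15 = 0⊕1⊕0⊕0⊕0⊕0⊕0⊕0 = 1
s2: b2⊕b3⊕b6⊕b7⊕b10⊕b11⊕b14⊕b15 = 1⊕1⊕0⊕0⊕0⊕0⊕0⊕0 = 0
s4: b4⊕b5⊕b6⊕b7⊕b12⊕b13⊕b14⊕b15 = 1⊕0⊕0⊕0⊕1⊕0⊕0⊕0 = 0
s8: b8⊕b9⊕b10⊕b11⊕b12⊕b13⊕b14⊕b15 = 0⊕0⊕0⊕0⊕1⊕0⊕0⊕0 = 1
Syndrome (s8...s1) = 1001 → position 9.
Overall parity (XOR of all 16 bits, including p0): 0⊕0⊕1⊕1⊕1⊕0⊕0⊕0⊕0⊕0⊕0⊕0⊕1⊕0⊕0⊕0 = 0
Overall=0, syndrome position=9 → double-bit error detected (uncorrectable).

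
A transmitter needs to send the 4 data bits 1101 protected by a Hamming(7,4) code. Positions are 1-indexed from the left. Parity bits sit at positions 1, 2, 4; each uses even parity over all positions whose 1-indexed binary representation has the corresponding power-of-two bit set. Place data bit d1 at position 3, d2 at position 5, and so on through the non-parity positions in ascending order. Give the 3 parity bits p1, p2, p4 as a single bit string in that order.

100

Place data bits at non-power-of-two positions: b3=1, b5=1, b6=0, b7=1.
p1 = XOR of data positions {3,5,7} = 1⊕1⊕1 = 1
p2 = XOR of data positions {3,6,7} = 1⊕0⊕1 = 0
p4 = XOR of data positions {5,6,7} = 1⊕0⊕1 = 0
Parity bits p1,p2,p4 = 100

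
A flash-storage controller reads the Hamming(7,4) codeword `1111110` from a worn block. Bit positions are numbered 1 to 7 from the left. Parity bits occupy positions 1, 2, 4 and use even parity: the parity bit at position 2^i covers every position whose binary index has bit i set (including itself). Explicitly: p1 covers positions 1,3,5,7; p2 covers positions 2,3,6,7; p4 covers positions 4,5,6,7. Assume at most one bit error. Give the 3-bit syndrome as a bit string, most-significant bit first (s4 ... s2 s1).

s1: b1⊕b3⊕b5⊕b7 = 1⊕1⊕1⊕0 = 1
s2: b2⊕b3⊕b6⊕b7 = 1⊕1⊕1⊕0 = 1
s4: b4⊕b5⊕b6⊕b7 = 1⊕1⊕1⊕0 = 1
Syndrome (s4...s1) = 111 → position 7.

111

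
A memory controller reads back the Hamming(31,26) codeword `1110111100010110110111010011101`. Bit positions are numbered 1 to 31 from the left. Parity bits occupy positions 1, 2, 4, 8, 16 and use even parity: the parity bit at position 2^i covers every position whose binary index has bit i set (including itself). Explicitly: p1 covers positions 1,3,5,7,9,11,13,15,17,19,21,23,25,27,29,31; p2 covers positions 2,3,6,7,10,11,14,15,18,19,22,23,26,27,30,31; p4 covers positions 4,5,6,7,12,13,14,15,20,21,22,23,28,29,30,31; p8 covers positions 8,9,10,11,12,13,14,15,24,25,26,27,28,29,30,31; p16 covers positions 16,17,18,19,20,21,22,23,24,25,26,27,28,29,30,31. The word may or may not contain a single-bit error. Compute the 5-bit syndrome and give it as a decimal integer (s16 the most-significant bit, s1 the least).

8

s1: b1⊕b3⊕b5⊕b7⊕b9⊕b11⊕b13⊕b15⊕b17⊕b19⊕b21⊕b23⊕b25⊕b27⊕b29⊕b31 = 1⊕1⊕1⊕1⊕0⊕0⊕0⊕1⊕1⊕0⊕1⊕0⊕0⊕1⊕1⊕1 = 0
s2: b2⊕b3⊕b6⊕b7⊕b10⊕b11⊕b14⊕b15⊕b18⊕b19⊕b22⊕b23⊕b26⊕b27⊕b30⊕b31 = 1⊕1⊕1⊕1⊕0⊕0⊕1⊕1⊕1⊕0⊕1⊕0⊕0⊕1⊕0⊕1 = 0
s4: b4⊕b5⊕b6⊕b7⊕b12⊕b13⊕b14⊕b15⊕b20⊕b21⊕b22⊕b23⊕b28⊕b29⊕b30⊕b31 = 0⊕1⊕1⊕1⊕1⊕0⊕1⊕1⊕1⊕1⊕1⊕0⊕1⊕1⊕0⊕1 = 0
s8: b8⊕b9⊕b10⊕b11⊕b12⊕b13⊕b14⊕b15⊕b24⊕b25⊕b26⊕b27⊕b28⊕b29⊕b30⊕b31 = 1⊕0⊕0⊕0⊕1⊕0⊕1⊕1⊕1⊕0⊕0⊕1⊕1⊕1⊕0⊕1 = 1
s16: b16⊕b17⊕b18⊕b19⊕b20⊕b21⊕b22⊕b23⊕b24⊕b25⊕b26⊕b27⊕b28⊕b29⊕b30⊕b31 = 0⊕1⊕1⊕0⊕1⊕1⊕1⊕0⊕1⊕0⊕0⊕1⊕1⊕1⊕0⊕1 = 0
Syndrome (s16...s1) = 01000 → position 8.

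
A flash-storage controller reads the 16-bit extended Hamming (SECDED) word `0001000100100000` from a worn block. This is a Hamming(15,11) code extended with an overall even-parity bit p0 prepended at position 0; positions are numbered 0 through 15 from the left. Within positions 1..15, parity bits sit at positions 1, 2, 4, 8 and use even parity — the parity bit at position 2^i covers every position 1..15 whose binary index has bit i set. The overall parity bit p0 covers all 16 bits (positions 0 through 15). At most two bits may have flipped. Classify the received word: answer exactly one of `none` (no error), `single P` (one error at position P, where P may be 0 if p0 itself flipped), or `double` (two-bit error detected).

single 14

s1: b1⊕b3⊕b5⊕b7⊕b9⊕b11⊕b13⊕b15 = 0⊕1⊕0⊕1⊕0⊕0⊕0⊕0 = 0
s2: b2⊕b3⊕b6⊕b7⊕b10⊕b11⊕b14⊕b15 = 0⊕1⊕0⊕1⊕1⊕0⊕0⊕0 = 1
s4: b4⊕b5⊕b6⊕b7⊕b12⊕b13⊕b14⊕b15 = 0⊕0⊕0⊕1⊕0⊕0⊕0⊕0 = 1
s8: b8⊕b9⊕b10⊕b11⊕b12⊕b13⊕b14⊕b15 = 0⊕0⊕1⊕0⊕0⊕0⊕0⊕0 = 1
Syndrome (s8...s1) = 1110 → position 14.
Overall parity (XOR of all 16 bits, including p0): 0⊕0⊕0⊕1⊕0⊕0⊕0⊕1⊕0⊕0⊕1⊕0⊕0⊕0⊕0⊕0 = 1
Overall=1, syndrome position=14 → single-bit error at position 14.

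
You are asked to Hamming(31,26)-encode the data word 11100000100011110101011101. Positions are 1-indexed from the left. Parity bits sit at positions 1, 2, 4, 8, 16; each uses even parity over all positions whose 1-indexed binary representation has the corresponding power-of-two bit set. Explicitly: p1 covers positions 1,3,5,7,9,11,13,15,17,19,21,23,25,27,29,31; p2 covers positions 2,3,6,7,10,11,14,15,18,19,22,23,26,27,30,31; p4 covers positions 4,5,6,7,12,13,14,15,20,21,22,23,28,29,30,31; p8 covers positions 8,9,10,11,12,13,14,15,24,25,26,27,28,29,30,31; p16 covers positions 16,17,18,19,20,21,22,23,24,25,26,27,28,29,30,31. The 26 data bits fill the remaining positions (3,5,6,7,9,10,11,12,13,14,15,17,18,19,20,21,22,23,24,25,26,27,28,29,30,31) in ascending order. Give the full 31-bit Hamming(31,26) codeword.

0111110000001000011110101011101

Place data bits at non-power-of-two positions: b3=1, b5=1, b6=1, b7=0, b9=0, b10=0, b11=0, b12=0, b13=1, b14=0, b15=0, b17=0, b18=1, b19=1, b20=1, b21=1, b22=0, b23=1, b24=0, b25=1, b26=0, b27=1, b28=1, b29=1, b30=0, b31=1.
p1 = XOR of data positions {3,5,7,9,11,13,15,17,19,21,23,25,27,29,31} = 1⊕1⊕0⊕0⊕0⊕1⊕0⊕0⊕1⊕1⊕1⊕1⊕1⊕1⊕1 = 0
p2 = XOR of data positions {3,6,7,10,11,14,15,18,19,22,23,26,27,30,31} = 1⊕1⊕0⊕0⊕0⊕0⊕0⊕1⊕1⊕0⊕1⊕0⊕1⊕0⊕1 = 1
p4 = XOR of data positions {5,6,7,12,13,14,15,20,21,22,23,28,29,30,31} = 1⊕1⊕0⊕0⊕1⊕0⊕0⊕1⊕1⊕0⊕1⊕1⊕1⊕0⊕1 = 1
p8 = XOR of data positions {9,10,11,12,13,14,15,24,25,26,27,28,29,30,31} = 0⊕0⊕0⊕0⊕1⊕0⊕0⊕0⊕1⊕0⊕1⊕1⊕1⊕0⊕1 = 0
p16 = XOR of data positions {17,18,19,20,21,22,23,24,25,26,27,28,29,30,31} = 0⊕1⊕1⊕1⊕1⊕0⊕1⊕0⊕1⊕0⊕1⊕1⊕1⊕0⊕1 = 0
Codeword b1..b31 = 0111110000001000011110101011101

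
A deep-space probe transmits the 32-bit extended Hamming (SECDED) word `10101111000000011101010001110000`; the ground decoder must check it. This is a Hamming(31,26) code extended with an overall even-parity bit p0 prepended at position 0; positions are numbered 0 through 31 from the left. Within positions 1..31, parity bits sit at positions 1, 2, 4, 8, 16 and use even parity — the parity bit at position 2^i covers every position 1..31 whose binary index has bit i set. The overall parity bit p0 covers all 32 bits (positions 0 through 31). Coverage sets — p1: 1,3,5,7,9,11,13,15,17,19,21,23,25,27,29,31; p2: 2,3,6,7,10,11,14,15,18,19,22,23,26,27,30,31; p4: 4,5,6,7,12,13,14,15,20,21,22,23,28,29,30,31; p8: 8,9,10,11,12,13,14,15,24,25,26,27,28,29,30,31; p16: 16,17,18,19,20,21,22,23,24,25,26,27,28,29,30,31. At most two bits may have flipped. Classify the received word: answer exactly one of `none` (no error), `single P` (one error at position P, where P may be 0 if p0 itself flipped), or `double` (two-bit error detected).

s1: b1⊕b3⊕b5⊕b7⊕b9⊕b11⊕b13⊕b15⊕b17⊕b19⊕b21⊕b23⊕b25⊕b27⊕b29⊕b31 = 0⊕0⊕1⊕1⊕0⊕0⊕0⊕1⊕1⊕1⊕1⊕0⊕1⊕1⊕0⊕0 = 0
s2: b2⊕b3⊕b6⊕b7⊕b10⊕b11⊕b14⊕b15⊕b18⊕b19⊕b22⊕b23⊕b26⊕b27⊕b30⊕b31 = 1⊕0⊕1⊕1⊕0⊕0⊕0⊕1⊕0⊕1⊕0⊕0⊕1⊕1⊕0⊕0 = 1
s4: b4⊕b5⊕b6⊕b7⊕b12⊕b13⊕b14⊕b15⊕b20⊕b21⊕b22⊕b23⊕b28⊕b29⊕b30⊕b31 = 1⊕1⊕1⊕1⊕0⊕0⊕0⊕1⊕0⊕1⊕0⊕0⊕0⊕0⊕0⊕0 = 0
s8: b8⊕b9⊕b10⊕b11⊕b12⊕b13⊕b14⊕b15⊕b24⊕b25⊕b26⊕b27⊕b28⊕b29⊕b30⊕b31 = 0⊕0⊕0⊕0⊕0⊕0⊕0⊕1⊕0⊕1⊕1⊕1⊕0⊕0⊕0⊕0 = 0
s16: b16⊕b17⊕b18⊕b19⊕b20⊕b21⊕b22⊕b23⊕b24⊕b25⊕b26⊕b27⊕b28⊕b29⊕b30⊕b31 = 1⊕1⊕0⊕1⊕0⊕1⊕0⊕0⊕0⊕1⊕1⊕1⊕0⊕0⊕0⊕0 = 1
Syndrome (s16...s1) = 10010 → position 18.
Overall parity (XOR of all 32 bits, including p0): 1⊕0⊕1⊕0⊕1⊕1⊕1⊕1⊕0⊕0⊕0⊕0⊕0⊕0⊕0⊕1⊕1⊕1⊕0⊕1⊕0⊕1⊕0⊕0⊕0⊕1⊕1⊕1⊕0⊕0⊕0⊕0 = 0
Overall=0, syndrome position=18 → double-bit error detected (uncorrectable).

double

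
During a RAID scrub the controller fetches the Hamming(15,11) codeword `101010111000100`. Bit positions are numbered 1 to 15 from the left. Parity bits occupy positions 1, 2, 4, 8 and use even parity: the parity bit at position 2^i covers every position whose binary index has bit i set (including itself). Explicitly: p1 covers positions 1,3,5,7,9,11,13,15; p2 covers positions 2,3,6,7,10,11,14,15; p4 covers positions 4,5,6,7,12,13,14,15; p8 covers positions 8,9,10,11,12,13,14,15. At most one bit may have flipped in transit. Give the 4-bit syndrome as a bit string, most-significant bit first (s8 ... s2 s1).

1100

s1: b1⊕b3⊕b5⊕b7⊕b9⊕b11⊕b13⊕b15 = 1⊕1⊕1⊕1⊕1⊕0⊕1⊕0 = 0
s2: b2⊕b3⊕b6⊕b7⊕b10⊕b11⊕b14⊕b15 = 0⊕1⊕0⊕1⊕0⊕0⊕0⊕0 = 0
s4: b4⊕b5⊕b6⊕b7⊕b12⊕b13⊕b14⊕b15 = 0⊕1⊕0⊕1⊕0⊕1⊕0⊕0 = 1
s8: b8⊕b9⊕b10⊕b11⊕b12⊕b13⊕b14⊕b15 = 1⊕1⊕0⊕0⊕0⊕1⊕0⊕0 = 1
Syndrome (s8...s1) = 1100 → position 12.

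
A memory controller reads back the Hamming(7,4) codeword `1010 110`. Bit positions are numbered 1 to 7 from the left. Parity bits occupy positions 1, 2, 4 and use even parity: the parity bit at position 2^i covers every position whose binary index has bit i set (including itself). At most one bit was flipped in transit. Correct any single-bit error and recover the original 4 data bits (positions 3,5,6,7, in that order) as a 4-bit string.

s1: b1⊕b3⊕b5⊕b7 = 1⊕1⊕1⊕0 = 1
s2: b2⊕b3⊕b6⊕b7 = 0⊕1⊕1⊕0 = 0
s4: b4⊕b5⊕b6⊕b7 = 0⊕1⊕1⊕0 = 0
Syndrome (s4...s1) = 001 → position 1.
Flip bit 1: corrected codeword = 0010110
Data bits at positions 3,5,6,7: 1110

1110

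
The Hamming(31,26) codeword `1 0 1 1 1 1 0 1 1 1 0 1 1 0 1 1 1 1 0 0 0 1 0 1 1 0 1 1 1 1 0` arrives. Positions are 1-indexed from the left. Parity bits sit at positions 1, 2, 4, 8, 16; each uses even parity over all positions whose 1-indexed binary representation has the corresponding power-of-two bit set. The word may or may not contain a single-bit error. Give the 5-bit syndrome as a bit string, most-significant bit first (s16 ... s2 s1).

00000

s1: b1⊕b3⊕b5⊕b7⊕b9⊕b11⊕b13⊕b15⊕b17⊕b19⊕b21⊕b23⊕b25⊕b27⊕b29⊕b31 = 1⊕1⊕1⊕0⊕1⊕0⊕1⊕1⊕1⊕0⊕0⊕0⊕1⊕1⊕1⊕0 = 0
s2: b2⊕b3⊕b6⊕b7⊕b10⊕b11⊕b14⊕b15⊕b18⊕b19⊕b22⊕b23⊕b26⊕b27⊕b30⊕b31 = 0⊕1⊕1⊕0⊕1⊕0⊕0⊕1⊕1⊕0⊕1⊕0⊕0⊕1⊕1⊕0 = 0
s4: b4⊕b5⊕b6⊕b7⊕b12⊕b13⊕b14⊕b15⊕b20⊕b21⊕b22⊕b23⊕b28⊕b29⊕b30⊕b31 = 1⊕1⊕1⊕0⊕1⊕1⊕0⊕1⊕0⊕0⊕1⊕0⊕1⊕1⊕1⊕0 = 0
s8: b8⊕b9⊕b10⊕b11⊕b12⊕b13⊕b14⊕b15⊕b24⊕b25⊕b26⊕b27⊕b28⊕b29⊕b30⊕b31 = 1⊕1⊕1⊕0⊕1⊕1⊕0⊕1⊕1⊕1⊕0⊕1⊕1⊕1⊕1⊕0 = 0
s16: b16⊕b17⊕b18⊕b19⊕b20⊕b21⊕b22⊕b23⊕b24⊕b25⊕b26⊕b27⊕b28⊕b29⊕b30⊕b31 = 1⊕1⊕1⊕0⊕0⊕0⊕1⊕0⊕1⊕1⊕0⊕1⊕1⊕1⊕1⊕0 = 0
Syndrome (s16...s1) = 00000 → position 0 (no error).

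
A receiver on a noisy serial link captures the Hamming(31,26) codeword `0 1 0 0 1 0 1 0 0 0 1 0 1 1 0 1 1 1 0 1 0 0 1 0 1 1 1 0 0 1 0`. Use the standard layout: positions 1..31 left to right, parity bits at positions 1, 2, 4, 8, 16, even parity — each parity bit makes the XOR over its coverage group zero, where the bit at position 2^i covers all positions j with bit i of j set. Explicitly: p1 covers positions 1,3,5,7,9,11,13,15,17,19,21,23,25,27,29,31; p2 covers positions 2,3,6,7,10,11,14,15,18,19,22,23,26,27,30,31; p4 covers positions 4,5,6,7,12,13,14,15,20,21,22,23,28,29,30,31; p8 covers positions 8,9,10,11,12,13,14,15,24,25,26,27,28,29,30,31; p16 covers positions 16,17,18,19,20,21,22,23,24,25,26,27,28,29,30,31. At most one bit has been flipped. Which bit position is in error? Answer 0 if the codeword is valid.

30

s1: b1⊕b3⊕b5⊕b7⊕b9⊕b11⊕b13⊕b15⊕b17⊕b19⊕b21⊕b23⊕b25⊕b27⊕b29⊕b31 = 0⊕0⊕1⊕1⊕0⊕1⊕1⊕0⊕1⊕0⊕0⊕1⊕1⊕1⊕0⊕0 = 0
s2: b2⊕b3⊕b6⊕b7⊕b10⊕b11⊕b14⊕b15⊕b18⊕b19⊕b22⊕b23⊕b26⊕b27⊕b30⊕b31 = 1⊕0⊕0⊕1⊕0⊕1⊕1⊕0⊕1⊕0⊕0⊕1⊕1⊕1⊕1⊕0 = 1
s4: b4⊕b5⊕b6⊕b7⊕b12⊕b13⊕b14⊕b15⊕b20⊕b21⊕b22⊕b23⊕b28⊕b29⊕b30⊕b31 = 0⊕1⊕0⊕1⊕0⊕1⊕1⊕0⊕1⊕0⊕0⊕1⊕0⊕0⊕1⊕0 = 1
s8: b8⊕b9⊕b10⊕b11⊕b12⊕b13⊕b14⊕b15⊕b24⊕b25⊕b26⊕b27⊕b28⊕b29⊕b30⊕b31 = 0⊕0⊕0⊕1⊕0⊕1⊕1⊕0⊕0⊕1⊕1⊕1⊕0⊕0⊕1⊕0 = 1
s16: b16⊕b17⊕b18⊕b19⊕b20⊕b21⊕b22⊕b23⊕b24⊕b25⊕b26⊕b27⊕b28⊕b29⊕b30⊕b31 = 1⊕1⊕1⊕0⊕1⊕0⊕0⊕1⊕0⊕1⊕1⊕1⊕0⊕0⊕1⊕0 = 1
Syndrome (s16...s1) = 11110 → position 30.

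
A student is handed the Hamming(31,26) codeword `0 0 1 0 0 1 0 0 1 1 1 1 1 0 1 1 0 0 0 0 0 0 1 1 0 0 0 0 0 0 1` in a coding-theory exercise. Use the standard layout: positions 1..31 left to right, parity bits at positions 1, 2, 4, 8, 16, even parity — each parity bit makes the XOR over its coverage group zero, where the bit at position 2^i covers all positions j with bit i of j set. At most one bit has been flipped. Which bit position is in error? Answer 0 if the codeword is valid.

3

s1: b1⊕b3⊕b5⊕b7⊕b9⊕b11⊕b13⊕b15⊕b17⊕b19⊕b21⊕b23⊕b25⊕b27⊕b29⊕b31 = 0⊕1⊕0⊕0⊕1⊕1⊕1⊕1⊕0⊕0⊕0⊕1⊕0⊕0⊕0⊕1 = 1
s2: b2⊕b3⊕b6⊕b7⊕b10⊕b11⊕b14⊕b15⊕b18⊕b19⊕b22⊕b23⊕b26⊕b27⊕b30⊕b31 = 0⊕1⊕1⊕0⊕1⊕1⊕0⊕1⊕0⊕0⊕0⊕1⊕0⊕0⊕0⊕1 = 1
s4: b4⊕b5⊕b6⊕b7⊕b12⊕b13⊕b14⊕b15⊕b20⊕b21⊕b22⊕b23⊕b28⊕b29⊕b30⊕b31 = 0⊕0⊕1⊕0⊕1⊕1⊕0⊕1⊕0⊕0⊕0⊕1⊕0⊕0⊕0⊕1 = 0
s8: b8⊕b9⊕b10⊕b11⊕b12⊕b13⊕b14⊕b15⊕b24⊕b25⊕b26⊕b27⊕b28⊕b29⊕b30⊕b31 = 0⊕1⊕1⊕1⊕1⊕1⊕0⊕1⊕1⊕0⊕0⊕0⊕0⊕0⊕0⊕1 = 0
s16: b16⊕b17⊕b18⊕b19⊕b20⊕b21⊕b22⊕b23⊕b24⊕b25⊕b26⊕b27⊕b28⊕b29⊕b30⊕b31 = 1⊕0⊕0⊕0⊕0⊕0⊕0⊕1⊕1⊕0⊕0⊕0⊕0⊕0⊕0⊕1 = 0
Syndrome (s16...s1) = 00011 → position 3.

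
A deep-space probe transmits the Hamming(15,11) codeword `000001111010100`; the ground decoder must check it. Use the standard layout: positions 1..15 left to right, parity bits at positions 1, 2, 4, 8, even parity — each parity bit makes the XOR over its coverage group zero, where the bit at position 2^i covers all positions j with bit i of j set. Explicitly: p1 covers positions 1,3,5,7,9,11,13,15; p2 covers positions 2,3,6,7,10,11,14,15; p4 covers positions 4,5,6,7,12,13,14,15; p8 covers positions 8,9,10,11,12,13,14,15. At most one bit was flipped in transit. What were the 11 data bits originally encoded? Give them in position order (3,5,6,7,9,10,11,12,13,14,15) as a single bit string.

00011010100

s1: b1⊕b3⊕b5⊕b7⊕b9⊕b11⊕b13⊕b15 = 0⊕0⊕0⊕1⊕1⊕1⊕1⊕0 = 0
s2: b2⊕b3⊕b6⊕b7⊕b10⊕b11⊕b14⊕b15 = 0⊕0⊕1⊕1⊕0⊕1⊕0⊕0 = 1
s4: b4⊕b5⊕b6⊕b7⊕b12⊕b13⊕b14⊕b15 = 0⊕0⊕1⊕1⊕0⊕1⊕0⊕0 = 1
s8: b8⊕b9⊕b10⊕b11⊕b12⊕b13⊕b14⊕b15 = 1⊕1⊕0⊕1⊕0⊕1⊕0⊕0 = 0
Syndrome (s8...s1) = 0110 → position 6.
Flip bit 6: corrected codeword = 000000111010100
Data bits at positions 3,5,6,7,9,10,11,12,13,14,15: 00011010100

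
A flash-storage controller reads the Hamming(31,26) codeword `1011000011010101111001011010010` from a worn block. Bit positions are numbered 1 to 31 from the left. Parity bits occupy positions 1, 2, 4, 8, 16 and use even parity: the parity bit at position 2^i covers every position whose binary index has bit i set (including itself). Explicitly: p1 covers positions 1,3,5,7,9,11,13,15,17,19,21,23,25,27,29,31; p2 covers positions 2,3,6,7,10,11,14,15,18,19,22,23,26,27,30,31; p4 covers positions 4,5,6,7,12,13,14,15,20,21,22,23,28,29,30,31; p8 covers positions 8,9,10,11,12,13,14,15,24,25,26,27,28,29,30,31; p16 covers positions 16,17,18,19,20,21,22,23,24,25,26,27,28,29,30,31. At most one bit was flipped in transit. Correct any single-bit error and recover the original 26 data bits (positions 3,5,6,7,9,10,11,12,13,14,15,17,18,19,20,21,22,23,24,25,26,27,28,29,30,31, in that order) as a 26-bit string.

10001101010111011011010010

s1: b1⊕b3⊕b5⊕b7⊕b9⊕b11⊕b13⊕b15⊕b17⊕b19⊕b21⊕b23⊕b25⊕b27⊕b29⊕b31 = 1⊕1⊕0⊕0⊕1⊕0⊕0⊕0⊕1⊕1⊕0⊕0⊕1⊕1⊕0⊕0 = 1
s2: b2⊕b3⊕b6⊕b7⊕b10⊕b11⊕b14⊕b15⊕b18⊕b19⊕b22⊕b23⊕b26⊕b27⊕b30⊕b31 = 0⊕1⊕0⊕0⊕1⊕0⊕1⊕0⊕1⊕1⊕1⊕0⊕0⊕1⊕1⊕0 = 0
s4: b4⊕b5⊕b6⊕b7⊕b12⊕b13⊕b14⊕b15⊕b20⊕b21⊕b22⊕b23⊕b28⊕b29⊕b30⊕b31 = 1⊕0⊕0⊕0⊕1⊕0⊕1⊕0⊕0⊕0⊕1⊕0⊕0⊕0⊕1⊕0 = 1
s8: b8⊕b9⊕b10⊕b11⊕b12⊕b13⊕b14⊕b15⊕b24⊕b25⊕b26⊕b27⊕b28⊕b29⊕b30⊕b31 = 0⊕1⊕1⊕0⊕1⊕0⊕1⊕0⊕1⊕1⊕0⊕1⊕0⊕0⊕1⊕0 = 0
s16: b16⊕b17⊕b18⊕b19⊕b20⊕b21⊕b22⊕b23⊕b24⊕b25⊕b26⊕b27⊕b28⊕b29⊕b30⊕b31 = 1⊕1⊕1⊕1⊕0⊕0⊕1⊕0⊕1⊕1⊕0⊕1⊕0⊕0⊕1⊕0 = 1
Syndrome (s16...s1) = 10101 → position 21.
Flip bit 21: corrected codeword = 1011000011010101111011011010010
Data bits at positions 3,5,6,7,9,10,11,12,13,14,15,17,18,19,20,21,22,23,24,25,26,27,28,29,30,31: 10001101010111011011010010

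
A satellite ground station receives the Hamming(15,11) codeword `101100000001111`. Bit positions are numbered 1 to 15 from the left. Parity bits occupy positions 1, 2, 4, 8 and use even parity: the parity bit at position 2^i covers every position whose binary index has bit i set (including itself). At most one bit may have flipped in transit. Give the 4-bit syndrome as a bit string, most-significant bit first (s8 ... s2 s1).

s1: b1⊕b3⊕b5⊕b7⊕b9⊕b11⊕b13⊕b15 = 1⊕1⊕0⊕0⊕0⊕0⊕1⊕1 = 0
s2: b2⊕b3⊕b6⊕b7⊕b10⊕b11⊕b14⊕b15 = 0⊕1⊕0⊕0⊕0⊕0⊕1⊕1 = 1
s4: b4⊕b5⊕b6⊕b7⊕b12⊕b13⊕b14⊕b15 = 1⊕0⊕0⊕0⊕1⊕1⊕1⊕1 = 1
s8: b8⊕b9⊕b10⊕b11⊕b12⊕b13⊕b14⊕b15 = 0⊕0⊕0⊕0⊕1⊕1⊕1⊕1 = 0
Syndrome (s8...s1) = 0110 → position 6.

0110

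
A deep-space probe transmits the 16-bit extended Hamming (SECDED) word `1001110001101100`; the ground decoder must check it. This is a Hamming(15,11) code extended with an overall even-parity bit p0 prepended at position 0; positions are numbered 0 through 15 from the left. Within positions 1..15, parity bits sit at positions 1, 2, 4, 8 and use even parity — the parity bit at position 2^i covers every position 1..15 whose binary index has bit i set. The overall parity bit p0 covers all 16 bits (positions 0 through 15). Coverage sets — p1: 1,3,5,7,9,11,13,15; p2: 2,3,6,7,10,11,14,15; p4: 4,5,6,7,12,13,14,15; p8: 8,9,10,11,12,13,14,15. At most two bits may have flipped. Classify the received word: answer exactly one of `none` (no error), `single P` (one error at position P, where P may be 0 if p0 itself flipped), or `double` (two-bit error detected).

none

s1: b1⊕b3⊕b5⊕b7⊕b9⊕b11⊕b13⊕b15 = 0⊕1⊕1⊕0⊕1⊕0⊕1⊕0 = 0
s2: b2⊕b3⊕b6⊕b7⊕b10⊕b11⊕b14⊕b15 = 0⊕1⊕0⊕0⊕1⊕0⊕0⊕0 = 0
s4: b4⊕b5⊕b6⊕b7⊕b12⊕b13⊕b14⊕b15 = 1⊕1⊕0⊕0⊕1⊕1⊕0⊕0 = 0
s8: b8⊕b9⊕b10⊕b11⊕b12⊕b13⊕b14⊕b15 = 0⊕1⊕1⊕0⊕1⊕1⊕0⊕0 = 0
Syndrome (s8...s1) = 0000 → position 0 (no error).
Overall parity (XOR of all 16 bits, including p0): 1⊕0⊕0⊕1⊕1⊕1⊕0⊕0⊕0⊕1⊕1⊕0⊕1⊕1⊕0⊕0 = 0
Overall=0, syndrome position=0 → no error.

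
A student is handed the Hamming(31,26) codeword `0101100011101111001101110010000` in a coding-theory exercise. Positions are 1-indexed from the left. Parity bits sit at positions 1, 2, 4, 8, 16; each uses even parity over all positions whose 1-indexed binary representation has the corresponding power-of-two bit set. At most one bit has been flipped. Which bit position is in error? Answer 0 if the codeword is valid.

18

s1: b1⊕b3⊕b5⊕b7⊕b9⊕b11⊕b13⊕b15⊕b17⊕b19⊕b21⊕b23⊕b25⊕b27⊕b29⊕b31 = 0⊕0⊕1⊕0⊕1⊕1⊕1⊕1⊕0⊕1⊕0⊕1⊕0⊕1⊕0⊕0 = 0
s2: b2⊕b3⊕b6⊕b7⊕b10⊕b11⊕b14⊕b15⊕b18⊕b19⊕b22⊕b23⊕b26⊕b27⊕b30⊕b31 = 1⊕0⊕0⊕0⊕1⊕1⊕1⊕1⊕0⊕1⊕1⊕1⊕0⊕1⊕0⊕0 = 1
s4: b4⊕b5⊕b6⊕b7⊕b12⊕b13⊕b14⊕b15⊕b20⊕b21⊕b22⊕b23⊕b28⊕b29⊕b30⊕b31 = 1⊕1⊕0⊕0⊕0⊕1⊕1⊕1⊕1⊕0⊕1⊕1⊕0⊕0⊕0⊕0 = 0
s8: b8⊕b9⊕b10⊕b11⊕b12⊕b13⊕b14⊕b15⊕b24⊕b25⊕b26⊕b27⊕b28⊕b29⊕b30⊕b31 = 0⊕1⊕1⊕1⊕0⊕1⊕1⊕1⊕1⊕0⊕0⊕1⊕0⊕0⊕0⊕0 = 0
s16: b16⊕b17⊕b18⊕b19⊕b20⊕b21⊕b22⊕b23⊕b24⊕b25⊕b26⊕b27⊕b28⊕b29⊕b30⊕b31 = 1⊕0⊕0⊕1⊕1⊕0⊕1⊕1⊕1⊕0⊕0⊕1⊕0⊕0⊕0⊕0 = 1
Syndrome (s16...s1) = 10010 → position 18.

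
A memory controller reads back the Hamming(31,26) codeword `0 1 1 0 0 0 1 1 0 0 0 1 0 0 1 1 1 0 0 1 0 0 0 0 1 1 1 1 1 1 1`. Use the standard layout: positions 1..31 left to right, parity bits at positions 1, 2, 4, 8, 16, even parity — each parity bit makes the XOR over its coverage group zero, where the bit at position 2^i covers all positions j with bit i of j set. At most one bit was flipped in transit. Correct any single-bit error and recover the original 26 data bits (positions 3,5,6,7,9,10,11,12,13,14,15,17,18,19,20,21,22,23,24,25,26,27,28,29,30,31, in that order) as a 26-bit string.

s1: b1⊕b3⊕b5⊕b7⊕b9⊕b11⊕b13⊕b15⊕b17⊕b19⊕b21⊕b23⊕b25⊕b27⊕b29⊕b31 = 0⊕1⊕0⊕1⊕0⊕0⊕0⊕1⊕1⊕0⊕0⊕0⊕1⊕1⊕1⊕1 = 0
s2: b2⊕b3⊕b6⊕b7⊕b10⊕b11⊕b14⊕b15⊕b18⊕b19⊕b22⊕b23⊕b26⊕b27⊕b30⊕b31 = 1⊕1⊕0⊕1⊕0⊕0⊕0⊕1⊕0⊕0⊕0⊕0⊕1⊕1⊕1⊕1 = 0
s4: b4⊕b5⊕b6⊕b7⊕b12⊕b13⊕b14⊕b15⊕b20⊕b21⊕b22⊕b23⊕b28⊕b29⊕b30⊕b31 = 0⊕0⊕0⊕1⊕1⊕0⊕0⊕1⊕1⊕0⊕0⊕0⊕1⊕1⊕1⊕1 = 0
s8: b8⊕b9⊕b10⊕b11⊕b12⊕b13⊕b14⊕b15⊕b24⊕b25⊕b26⊕b27⊕b28⊕b29⊕b30⊕b31 = 1⊕0⊕0⊕0⊕1⊕0⊕0⊕1⊕0⊕1⊕1⊕1⊕1⊕1⊕1⊕1 = 0
s16: b16⊕b17⊕b18⊕b19⊕b20⊕b21⊕b22⊕b23⊕b24⊕b25⊕b26⊕b27⊕b28⊕b29⊕b30⊕b31 = 1⊕1⊕0⊕0⊕1⊕0⊕0⊕0⊕0⊕1⊕1⊕1⊕1⊕1⊕1⊕1 = 0
Syndrome (s16...s1) = 00000 → position 0 (no error).
No correction needed.
Data bits at positions 3,5,6,7,9,10,11,12,13,14,15,17,18,19,20,21,22,23,24,25,26,27,28,29,30,31: 10010001001100100001111111

10010001001100100001111111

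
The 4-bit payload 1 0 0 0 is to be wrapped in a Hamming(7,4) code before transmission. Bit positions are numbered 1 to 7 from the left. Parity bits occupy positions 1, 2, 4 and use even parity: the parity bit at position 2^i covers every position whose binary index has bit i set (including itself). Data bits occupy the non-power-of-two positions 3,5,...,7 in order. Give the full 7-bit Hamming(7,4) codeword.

1110000

Place data bits at non-power-of-two positions: b3=1, b5=0, b6=0, b7=0.
p1 = XOR of data positions {3,5,7} = 1⊕0⊕0 = 1
p2 = XOR of data positions {3,6,7} = 1⊕0⊕0 = 1
p4 = XOR of data positions {5,6,7} = 0⊕0⊕0 = 0
Codeword b1..b7 = 1110000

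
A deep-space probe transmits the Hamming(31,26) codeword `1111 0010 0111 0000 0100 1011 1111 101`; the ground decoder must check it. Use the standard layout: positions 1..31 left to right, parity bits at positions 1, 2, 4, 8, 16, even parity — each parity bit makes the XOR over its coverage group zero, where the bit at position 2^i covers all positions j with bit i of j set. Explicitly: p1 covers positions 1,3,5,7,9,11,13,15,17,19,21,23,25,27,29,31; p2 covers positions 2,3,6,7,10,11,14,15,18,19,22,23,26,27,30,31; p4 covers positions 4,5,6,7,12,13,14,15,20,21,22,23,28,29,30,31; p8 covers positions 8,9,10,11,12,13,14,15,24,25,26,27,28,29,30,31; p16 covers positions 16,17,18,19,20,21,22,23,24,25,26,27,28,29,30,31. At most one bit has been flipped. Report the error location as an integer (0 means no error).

s1: b1⊕b3⊕b5⊕b7⊕b9⊕b11⊕b13⊕b15⊕b17⊕b19⊕b21⊕b23⊕b25⊕b27⊕b29⊕b31 = 1⊕1⊕0⊕1⊕0⊕1⊕0⊕0⊕0⊕0⊕1⊕1⊕1⊕1⊕1⊕1 = 0
s2: b2⊕b3⊕b6⊕b7⊕b10⊕b11⊕b14⊕b15⊕b18⊕b19⊕b22⊕b23⊕b26⊕b27⊕b30⊕b31 = 1⊕1⊕0⊕1⊕1⊕1⊕0⊕0⊕1⊕0⊕0⊕1⊕1⊕1⊕0⊕1 = 0
s4: b4⊕b5⊕b6⊕b7⊕b12⊕b13⊕b14⊕b15⊕b20⊕b21⊕b22⊕b23⊕b28⊕b29⊕b30⊕b31 = 1⊕0⊕0⊕1⊕1⊕0⊕0⊕0⊕0⊕1⊕0⊕1⊕1⊕1⊕0⊕1 = 0
s8: b8⊕b9⊕b10⊕b11⊕b12⊕b13⊕b14⊕b15⊕b24⊕b25⊕b26⊕b27⊕b28⊕b29⊕b30⊕b31 = 0⊕0⊕1⊕1⊕1⊕0⊕0⊕0⊕1⊕1⊕1⊕1⊕1⊕1⊕0⊕1 = 0
s16: b16⊕b17⊕b18⊕b19⊕b20⊕b21⊕b22⊕b23⊕b24⊕b25⊕b26⊕b27⊕b28⊕b29⊕b30⊕b31 = 0⊕0⊕1⊕0⊕0⊕1⊕0⊕1⊕1⊕1⊕1⊕1⊕1⊕1⊕0⊕1 = 0
Syndrome (s16...s1) = 00000 → position 0 (no error).

0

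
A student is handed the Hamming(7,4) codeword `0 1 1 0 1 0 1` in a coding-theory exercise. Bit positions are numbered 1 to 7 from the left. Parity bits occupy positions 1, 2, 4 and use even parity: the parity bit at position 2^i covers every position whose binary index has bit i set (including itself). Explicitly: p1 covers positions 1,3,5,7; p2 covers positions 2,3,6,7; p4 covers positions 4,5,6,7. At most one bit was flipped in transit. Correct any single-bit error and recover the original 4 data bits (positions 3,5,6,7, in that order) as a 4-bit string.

s1: b1⊕b3⊕b5⊕b7 = 0⊕1⊕1⊕1 = 1
s2: b2⊕b3⊕b6⊕b7 = 1⊕1⊕0⊕1 = 1
s4: b4⊕b5⊕b6⊕b7 = 0⊕1⊕0⊕1 = 0
Syndrome (s4...s1) = 011 → position 3.
Flip bit 3: corrected codeword = 0100101
Data bits at positions 3,5,6,7: 0101

0101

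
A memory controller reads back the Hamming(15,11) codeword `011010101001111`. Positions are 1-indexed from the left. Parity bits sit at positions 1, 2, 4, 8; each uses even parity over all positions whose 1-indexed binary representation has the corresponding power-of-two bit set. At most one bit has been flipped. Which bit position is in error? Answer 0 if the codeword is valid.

10

s1: b1⊕b3⊕b5⊕b7⊕b9⊕b11⊕b13⊕b15 = 0⊕1⊕1⊕1⊕1⊕0⊕1⊕1 = 0
s2: b2⊕b3⊕b6⊕b7⊕b10⊕b11⊕b14⊕b15 = 1⊕1⊕0⊕1⊕0⊕0⊕1⊕1 = 1
s4: b4⊕b5⊕b6⊕b7⊕b12⊕b13⊕b14⊕b15 = 0⊕1⊕0⊕1⊕1⊕1⊕1⊕1 = 0
s8: b8⊕b9⊕b10⊕b11⊕b12⊕b13⊕b14⊕b15 = 0⊕1⊕0⊕0⊕1⊕1⊕1⊕1 = 1
Syndrome (s8...s1) = 1010 → position 10.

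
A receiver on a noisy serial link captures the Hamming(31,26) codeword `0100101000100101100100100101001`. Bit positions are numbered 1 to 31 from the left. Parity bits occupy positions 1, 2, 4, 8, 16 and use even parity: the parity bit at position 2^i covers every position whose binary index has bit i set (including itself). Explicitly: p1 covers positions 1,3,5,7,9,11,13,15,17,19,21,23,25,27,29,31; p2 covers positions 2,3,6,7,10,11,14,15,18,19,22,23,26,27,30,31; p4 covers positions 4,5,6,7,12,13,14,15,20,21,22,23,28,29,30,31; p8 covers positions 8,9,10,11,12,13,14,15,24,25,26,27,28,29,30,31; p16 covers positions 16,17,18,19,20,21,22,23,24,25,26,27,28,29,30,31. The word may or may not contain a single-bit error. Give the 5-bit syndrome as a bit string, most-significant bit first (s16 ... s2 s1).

s1: b1⊕b3⊕b5⊕b7⊕b9⊕b11⊕b13⊕b15⊕b17⊕b19⊕b21⊕b23⊕b25⊕b27⊕b29⊕b31 = 0⊕0⊕1⊕1⊕0⊕1⊕0⊕0⊕1⊕0⊕0⊕1⊕0⊕0⊕0⊕1 = 0
s2: b2⊕b3⊕b6⊕b7⊕b10⊕b11⊕b14⊕b15⊕b18⊕b19⊕b22⊕b23⊕b26⊕b27⊕b30⊕b31 = 1⊕0⊕0⊕1⊕0⊕1⊕1⊕0⊕0⊕0⊕0⊕1⊕1⊕0⊕0⊕1 = 1
s4: b4⊕b5⊕b6⊕b7⊕b12⊕b13⊕b14⊕b15⊕b20⊕b21⊕b22⊕b23⊕b28⊕b29⊕b30⊕b31 = 0⊕1⊕0⊕1⊕0⊕0⊕1⊕0⊕1⊕0⊕0⊕1⊕1⊕0⊕0⊕1 = 1
s8: b8⊕b9⊕b10⊕b11⊕b12⊕b13⊕b14⊕b15⊕b24⊕b25⊕b26⊕b27⊕b28⊕b29⊕b30⊕b31 = 0⊕0⊕0⊕1⊕0⊕0⊕1⊕0⊕0⊕0⊕1⊕0⊕1⊕0⊕0⊕1 = 1
s16: b16⊕b17⊕b18⊕b19⊕b20⊕b21⊕b22⊕b23⊕b24⊕b25⊕b26⊕b27⊕b28⊕b29⊕b30⊕b31 = 1⊕1⊕0⊕0⊕1⊕0⊕0⊕1⊕0⊕0⊕1⊕0⊕1⊕0⊕0⊕1 = 1
Syndrome (s16...s1) = 11110 → position 30.

11110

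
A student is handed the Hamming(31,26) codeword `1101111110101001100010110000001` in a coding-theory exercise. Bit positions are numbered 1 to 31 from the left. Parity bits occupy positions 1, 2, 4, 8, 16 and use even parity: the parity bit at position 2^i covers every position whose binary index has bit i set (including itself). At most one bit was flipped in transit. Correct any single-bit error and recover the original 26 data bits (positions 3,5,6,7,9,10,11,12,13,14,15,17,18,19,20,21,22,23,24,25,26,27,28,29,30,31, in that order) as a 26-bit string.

s1: b1⊕b3⊕b5⊕b7⊕b9⊕b11⊕b13⊕b15⊕b17⊕b19⊕b21⊕b23⊕b25⊕b27⊕b29⊕b31 = 1⊕0⊕1⊕1⊕1⊕1⊕1⊕0⊕1⊕0⊕1⊕1⊕0⊕0⊕0⊕1 = 0
s2: b2⊕b3⊕b6⊕b7⊕b10⊕b11⊕b14⊕b15⊕b18⊕b19⊕b22⊕b23⊕b26⊕b27⊕b30⊕b31 = 1⊕0⊕1⊕1⊕0⊕1⊕0⊕0⊕0⊕0⊕0⊕1⊕0⊕0⊕0⊕1 = 0
s4: b4⊕b5⊕b6⊕b7⊕b12⊕b13⊕b14⊕b15⊕b20⊕b21⊕b22⊕b23⊕b28⊕b29⊕b30⊕b31 = 1⊕1⊕1⊕1⊕0⊕1⊕0⊕0⊕0⊕1⊕0⊕1⊕0⊕0⊕0⊕1 = 0
s8: b8⊕b9⊕b10⊕b11⊕b12⊕b13⊕b14⊕b15⊕b24⊕b25⊕b26⊕b27⊕b28⊕b29⊕b30⊕b31 = 1⊕1⊕0⊕1⊕0⊕1⊕0⊕0⊕1⊕0⊕0⊕0⊕0⊕0⊕0⊕1 = 0
s16: b16⊕b17⊕b18⊕b19⊕b20⊕b21⊕b22⊕b23⊕b24⊕b25⊕b26⊕b27⊕b28⊕b29⊕b30⊕b31 = 1⊕1⊕0⊕0⊕0⊕1⊕0⊕1⊕1⊕0⊕0⊕0⊕0⊕0⊕0⊕1 = 0
Syndrome (s16...s1) = 00000 → position 0 (no error).
No correction needed.
Data bits at positions 3,5,6,7,9,10,11,12,13,14,15,17,18,19,20,21,22,23,24,25,26,27,28,29,30,31: 01111010100100010110000001

01111010100100010110000001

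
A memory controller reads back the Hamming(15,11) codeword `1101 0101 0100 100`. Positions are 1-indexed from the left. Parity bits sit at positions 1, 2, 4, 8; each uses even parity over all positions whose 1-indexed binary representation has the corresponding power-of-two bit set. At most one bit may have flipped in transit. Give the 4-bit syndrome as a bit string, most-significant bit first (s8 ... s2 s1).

1110

s1: b1⊕b3⊕b5⊕b7⊕b9⊕b11⊕b13⊕b15 = 1⊕0⊕0⊕0⊕0⊕0⊕1⊕0 = 0
s2: b2⊕b3⊕b6⊕b7⊕b10⊕b11⊕b14⊕b15 = 1⊕0⊕1⊕0⊕1⊕0⊕0⊕0 = 1
s4: b4⊕b5⊕b6⊕b7⊕b12⊕b13⊕b14⊕b15 = 1⊕0⊕1⊕0⊕0⊕1⊕0⊕0 = 1
s8: b8⊕b9⊕b10⊕b11⊕b12⊕b13⊕b14⊕b15 = 1⊕0⊕1⊕0⊕0⊕1⊕0⊕0 = 1
Syndrome (s8...s1) = 1110 → position 14.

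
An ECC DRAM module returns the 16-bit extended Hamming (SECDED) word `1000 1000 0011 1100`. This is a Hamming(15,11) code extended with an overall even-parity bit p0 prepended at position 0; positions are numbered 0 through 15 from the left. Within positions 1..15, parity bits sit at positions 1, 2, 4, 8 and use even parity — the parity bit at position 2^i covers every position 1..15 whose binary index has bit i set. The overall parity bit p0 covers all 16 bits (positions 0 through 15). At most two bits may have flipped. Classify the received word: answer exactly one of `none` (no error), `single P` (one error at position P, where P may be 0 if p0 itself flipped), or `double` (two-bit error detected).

double

s1: b1⊕b3⊕b5⊕b7⊕b9⊕b11⊕b13⊕b15 = 0⊕0⊕0⊕0⊕0⊕1⊕1⊕0 = 0
s2: b2⊕b3⊕b6⊕b7⊕b10⊕b11⊕b14⊕b15 = 0⊕0⊕0⊕0⊕1⊕1⊕0⊕0 = 0
s4: b4⊕b5⊕b6⊕b7⊕b12⊕b13⊕b14⊕b15 = 1⊕0⊕0⊕0⊕1⊕1⊕0⊕0 = 1
s8: b8⊕b9⊕b10⊕b11⊕b12⊕b13⊕b14⊕b15 = 0⊕0⊕1⊕1⊕1⊕1⊕0⊕0 = 0
Syndrome (s8...s1) = 0100 → position 4.
Overall parity (XOR of all 16 bits, including p0): 1⊕0⊕0⊕0⊕1⊕0⊕0⊕0⊕0⊕0⊕1⊕1⊕1⊕1⊕0⊕0 = 0
Overall=0, syndrome position=4 → double-bit error detected (uncorrectable).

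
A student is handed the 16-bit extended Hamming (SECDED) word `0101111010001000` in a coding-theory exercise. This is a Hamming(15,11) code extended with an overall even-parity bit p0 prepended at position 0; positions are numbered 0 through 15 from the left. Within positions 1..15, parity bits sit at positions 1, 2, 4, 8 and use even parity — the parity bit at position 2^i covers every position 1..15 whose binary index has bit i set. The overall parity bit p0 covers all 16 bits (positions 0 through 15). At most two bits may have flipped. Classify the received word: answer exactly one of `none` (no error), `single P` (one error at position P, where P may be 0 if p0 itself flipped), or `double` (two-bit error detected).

s1: b1⊕b3⊕b5⊕b7⊕b9⊕b11⊕b13⊕b15 = 1⊕1⊕1⊕0⊕0⊕0⊕0⊕0 = 1
s2: b2⊕b3⊕b6⊕b7⊕b10⊕b11⊕b14⊕b15 = 0⊕1⊕1⊕0⊕0⊕0⊕0⊕0 = 0
s4: b4⊕b5⊕b6⊕b7⊕b12⊕b13⊕b14⊕b15 = 1⊕1⊕1⊕0⊕1⊕0⊕0⊕0 = 0
s8: b8⊕b9⊕b10⊕b11⊕b12⊕b13⊕b14⊕b15 = 1⊕0⊕0⊕0⊕1⊕0⊕0⊕0 = 0
Syndrome (s8...s1) = 0001 → position 1.
Overall parity (XOR of all 16 bits, including p0): 0⊕1⊕0⊕1⊕1⊕1⊕1⊕0⊕1⊕0⊕0⊕0⊕1⊕0⊕0⊕0 = 1
Overall=1, syndrome position=1 → single-bit error at position 1.

single 1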